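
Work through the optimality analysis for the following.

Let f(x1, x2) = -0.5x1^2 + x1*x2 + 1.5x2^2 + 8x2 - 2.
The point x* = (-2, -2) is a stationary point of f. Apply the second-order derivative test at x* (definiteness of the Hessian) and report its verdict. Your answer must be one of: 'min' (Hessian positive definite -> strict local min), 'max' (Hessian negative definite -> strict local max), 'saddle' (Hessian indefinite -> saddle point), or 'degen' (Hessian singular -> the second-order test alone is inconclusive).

Compute the Hessian H = grad^2 f:
  H = [[-1, 1], [1, 3]]
Verify stationarity: grad f(x*) = H x* + g = (0, 0).
Eigenvalues of H: -1.2361, 3.2361.
Eigenvalues have mixed signs, so H is indefinite -> x* is a saddle point.

saddle


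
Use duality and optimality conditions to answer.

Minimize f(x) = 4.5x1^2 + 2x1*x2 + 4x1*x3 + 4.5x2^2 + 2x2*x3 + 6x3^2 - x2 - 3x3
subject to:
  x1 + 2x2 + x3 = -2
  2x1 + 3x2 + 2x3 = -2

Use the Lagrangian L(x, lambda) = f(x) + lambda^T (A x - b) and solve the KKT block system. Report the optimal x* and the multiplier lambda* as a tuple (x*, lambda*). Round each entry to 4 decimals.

Form the Lagrangian:
  L(x, lambda) = (1/2) x^T Q x + c^T x + lambda^T (A x - b)
Stationarity (grad_x L = 0): Q x + c + A^T lambda = 0.
Primal feasibility: A x = b.

This gives the KKT block system:
  [ Q   A^T ] [ x     ]   [-c ]
  [ A    0  ] [ lambda ] = [ b ]

Solving the linear system:
  x*      = (1, -2, 1)
  lambda* = (57, -33)
  f(x*)   = 23.5

x* = (1, -2, 1), lambda* = (57, -33)


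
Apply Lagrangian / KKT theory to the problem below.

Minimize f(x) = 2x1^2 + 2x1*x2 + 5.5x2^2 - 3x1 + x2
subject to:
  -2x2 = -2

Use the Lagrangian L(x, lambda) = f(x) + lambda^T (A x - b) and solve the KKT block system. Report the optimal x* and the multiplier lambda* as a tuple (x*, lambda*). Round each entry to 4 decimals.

Form the Lagrangian:
  L(x, lambda) = (1/2) x^T Q x + c^T x + lambda^T (A x - b)
Stationarity (grad_x L = 0): Q x + c + A^T lambda = 0.
Primal feasibility: A x = b.

This gives the KKT block system:
  [ Q   A^T ] [ x     ]   [-c ]
  [ A    0  ] [ lambda ] = [ b ]

Solving the linear system:
  x*      = (0.25, 1)
  lambda* = (6.25)
  f(x*)   = 6.375

x* = (0.25, 1), lambda* = (6.25)


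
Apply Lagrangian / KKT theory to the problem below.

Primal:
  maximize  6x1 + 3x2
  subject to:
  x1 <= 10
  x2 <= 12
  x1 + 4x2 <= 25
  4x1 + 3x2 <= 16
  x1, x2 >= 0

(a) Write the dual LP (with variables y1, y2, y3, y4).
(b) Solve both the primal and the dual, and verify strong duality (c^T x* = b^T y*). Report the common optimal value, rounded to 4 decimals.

The standard primal-dual pair for 'max c^T x s.t. A x <= b, x >= 0' is:
  Dual:  min b^T y  s.t.  A^T y >= c,  y >= 0.

So the dual LP is:
  minimize  10y1 + 12y2 + 25y3 + 16y4
  subject to:
    y1 + y3 + 4y4 >= 6
    y2 + 4y3 + 3y4 >= 3
    y1, y2, y3, y4 >= 0

Solving the primal: x* = (4, 0).
  primal value c^T x* = 24.
Solving the dual: y* = (0, 0, 0, 1.5).
  dual value b^T y* = 24.
Strong duality: c^T x* = b^T y*. Confirmed.

24


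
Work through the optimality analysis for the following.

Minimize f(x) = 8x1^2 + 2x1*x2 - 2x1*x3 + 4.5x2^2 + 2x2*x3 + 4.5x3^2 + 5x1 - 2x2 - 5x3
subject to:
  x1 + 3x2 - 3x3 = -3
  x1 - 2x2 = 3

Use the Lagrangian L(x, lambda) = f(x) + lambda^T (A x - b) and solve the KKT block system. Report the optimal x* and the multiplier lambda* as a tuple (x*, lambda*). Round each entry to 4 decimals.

Form the Lagrangian:
  L(x, lambda) = (1/2) x^T Q x + c^T x + lambda^T (A x - b)
Stationarity (grad_x L = 0): Q x + c + A^T lambda = 0.
Primal feasibility: A x = b.

This gives the KKT block system:
  [ Q   A^T ] [ x     ]   [-c ]
  [ A    0  ] [ lambda ] = [ b ]

Solving the linear system:
  x*      = (0.6309, -1.1846, 0.0257)
  lambda* = (-2.7998, -9.8736)
  f(x*)   = 13.3082

x* = (0.6309, -1.1846, 0.0257), lambda* = (-2.7998, -9.8736)


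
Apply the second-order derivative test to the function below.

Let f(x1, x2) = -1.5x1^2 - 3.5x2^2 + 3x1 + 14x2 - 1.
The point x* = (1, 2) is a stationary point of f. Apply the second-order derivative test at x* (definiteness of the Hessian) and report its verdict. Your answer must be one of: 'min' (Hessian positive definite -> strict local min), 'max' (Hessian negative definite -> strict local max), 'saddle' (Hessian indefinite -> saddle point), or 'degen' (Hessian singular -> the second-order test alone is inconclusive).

Compute the Hessian H = grad^2 f:
  H = [[-3, 0], [0, -7]]
Verify stationarity: grad f(x*) = H x* + g = (0, 0).
Eigenvalues of H: -7, -3.
Both eigenvalues < 0, so H is negative definite -> x* is a strict local max.

max


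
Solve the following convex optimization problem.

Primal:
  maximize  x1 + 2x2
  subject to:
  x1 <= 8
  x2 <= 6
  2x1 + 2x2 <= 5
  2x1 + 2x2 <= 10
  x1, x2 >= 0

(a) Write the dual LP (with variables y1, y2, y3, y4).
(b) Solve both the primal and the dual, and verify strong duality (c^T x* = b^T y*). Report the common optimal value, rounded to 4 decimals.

The standard primal-dual pair for 'max c^T x s.t. A x <= b, x >= 0' is:
  Dual:  min b^T y  s.t.  A^T y >= c,  y >= 0.

So the dual LP is:
  minimize  8y1 + 6y2 + 5y3 + 10y4
  subject to:
    y1 + 2y3 + 2y4 >= 1
    y2 + 2y3 + 2y4 >= 2
    y1, y2, y3, y4 >= 0

Solving the primal: x* = (0, 2.5).
  primal value c^T x* = 5.
Solving the dual: y* = (0, 0, 1, 0).
  dual value b^T y* = 5.
Strong duality: c^T x* = b^T y*. Confirmed.

5


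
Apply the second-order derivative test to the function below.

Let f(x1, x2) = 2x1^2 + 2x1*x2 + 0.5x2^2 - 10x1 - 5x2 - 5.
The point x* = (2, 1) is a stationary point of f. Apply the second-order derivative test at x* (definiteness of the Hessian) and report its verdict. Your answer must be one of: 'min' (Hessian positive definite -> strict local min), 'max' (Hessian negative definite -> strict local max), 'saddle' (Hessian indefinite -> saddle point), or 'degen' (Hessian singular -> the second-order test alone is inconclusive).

Compute the Hessian H = grad^2 f:
  H = [[4, 2], [2, 1]]
Verify stationarity: grad f(x*) = H x* + g = (0, 0).
Eigenvalues of H: 0, 5.
H has a zero eigenvalue (singular; positive semidefinite but not definite), so H is neither positive definite, negative definite, nor indefinite. The second-order test alone is inconclusive -> degen.
(Indeed, f is constant along the null direction of H through x*, so x* is not a strict local extremum.)

degen


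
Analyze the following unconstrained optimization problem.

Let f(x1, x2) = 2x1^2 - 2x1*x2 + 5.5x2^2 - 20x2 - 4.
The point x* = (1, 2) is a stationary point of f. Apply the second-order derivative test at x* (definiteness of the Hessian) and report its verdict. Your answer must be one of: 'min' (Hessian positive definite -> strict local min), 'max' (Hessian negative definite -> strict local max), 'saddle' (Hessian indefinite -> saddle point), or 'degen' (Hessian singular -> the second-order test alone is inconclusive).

Compute the Hessian H = grad^2 f:
  H = [[4, -2], [-2, 11]]
Verify stationarity: grad f(x*) = H x* + g = (0, 0).
Eigenvalues of H: 3.4689, 11.5311.
Both eigenvalues > 0, so H is positive definite -> x* is a strict local min.

min


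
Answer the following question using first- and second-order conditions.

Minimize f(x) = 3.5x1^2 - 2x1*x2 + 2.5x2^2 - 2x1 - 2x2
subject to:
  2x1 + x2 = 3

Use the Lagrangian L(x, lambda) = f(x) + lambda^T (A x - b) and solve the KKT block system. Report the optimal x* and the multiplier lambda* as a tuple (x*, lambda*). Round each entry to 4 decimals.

Form the Lagrangian:
  L(x, lambda) = (1/2) x^T Q x + c^T x + lambda^T (A x - b)
Stationarity (grad_x L = 0): Q x + c + A^T lambda = 0.
Primal feasibility: A x = b.

This gives the KKT block system:
  [ Q   A^T ] [ x     ]   [-c ]
  [ A    0  ] [ lambda ] = [ b ]

Solving the linear system:
  x*      = (0.9714, 1.0571)
  lambda* = (-1.3429)
  f(x*)   = -0.0143

x* = (0.9714, 1.0571), lambda* = (-1.3429)


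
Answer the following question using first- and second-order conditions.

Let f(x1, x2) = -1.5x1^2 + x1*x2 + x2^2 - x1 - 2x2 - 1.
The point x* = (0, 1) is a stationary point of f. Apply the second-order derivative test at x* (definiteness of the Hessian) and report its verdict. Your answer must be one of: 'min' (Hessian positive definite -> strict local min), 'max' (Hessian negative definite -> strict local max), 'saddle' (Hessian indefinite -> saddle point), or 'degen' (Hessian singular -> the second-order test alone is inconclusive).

Compute the Hessian H = grad^2 f:
  H = [[-3, 1], [1, 2]]
Verify stationarity: grad f(x*) = H x* + g = (0, 0).
Eigenvalues of H: -3.1926, 2.1926.
Eigenvalues have mixed signs, so H is indefinite -> x* is a saddle point.

saddle


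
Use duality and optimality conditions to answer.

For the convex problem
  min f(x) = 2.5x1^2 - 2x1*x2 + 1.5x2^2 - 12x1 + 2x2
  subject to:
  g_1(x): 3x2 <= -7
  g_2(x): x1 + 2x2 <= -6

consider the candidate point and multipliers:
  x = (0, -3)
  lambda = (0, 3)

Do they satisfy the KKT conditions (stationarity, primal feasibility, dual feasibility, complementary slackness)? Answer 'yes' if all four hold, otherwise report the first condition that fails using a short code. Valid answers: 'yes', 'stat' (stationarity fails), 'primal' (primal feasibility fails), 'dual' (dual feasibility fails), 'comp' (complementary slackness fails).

Gradient of f: grad f(x) = Q x + c = (-6, -7)
Constraint values g_i(x) = a_i^T x - b_i:
  g_1((0, -3)) = -2
  g_2((0, -3)) = 0
Stationarity residual: grad f(x) + sum_i lambda_i a_i = (-3, -1)
  -> stationarity FAILS
Primal feasibility (all g_i <= 0): OK
Dual feasibility (all lambda_i >= 0): OK
Complementary slackness (lambda_i * g_i(x) = 0 for all i): OK

Verdict: the first failing condition is stationarity -> stat.

stat


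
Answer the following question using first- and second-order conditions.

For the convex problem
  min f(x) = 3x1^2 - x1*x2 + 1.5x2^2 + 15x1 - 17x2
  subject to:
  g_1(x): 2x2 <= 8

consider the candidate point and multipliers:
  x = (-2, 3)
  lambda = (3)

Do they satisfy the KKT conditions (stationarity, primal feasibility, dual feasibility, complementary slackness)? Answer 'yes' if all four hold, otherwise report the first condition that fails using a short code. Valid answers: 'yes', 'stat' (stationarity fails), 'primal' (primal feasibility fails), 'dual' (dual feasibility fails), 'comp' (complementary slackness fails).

Gradient of f: grad f(x) = Q x + c = (0, -6)
Constraint values g_i(x) = a_i^T x - b_i:
  g_1((-2, 3)) = -2
Stationarity residual: grad f(x) + sum_i lambda_i a_i = (0, 0)
  -> stationarity OK
Primal feasibility (all g_i <= 0): OK
Dual feasibility (all lambda_i >= 0): OK
Complementary slackness (lambda_i * g_i(x) = 0 for all i): FAILS

Verdict: the first failing condition is complementary_slackness -> comp.

comp


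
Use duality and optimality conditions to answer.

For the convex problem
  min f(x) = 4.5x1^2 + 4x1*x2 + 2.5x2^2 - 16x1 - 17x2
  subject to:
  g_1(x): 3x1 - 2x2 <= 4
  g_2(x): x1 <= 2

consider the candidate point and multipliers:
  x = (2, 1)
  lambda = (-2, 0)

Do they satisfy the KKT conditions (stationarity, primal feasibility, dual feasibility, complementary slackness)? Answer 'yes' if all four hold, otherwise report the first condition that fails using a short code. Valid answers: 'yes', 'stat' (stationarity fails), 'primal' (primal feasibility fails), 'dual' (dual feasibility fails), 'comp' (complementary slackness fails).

Gradient of f: grad f(x) = Q x + c = (6, -4)
Constraint values g_i(x) = a_i^T x - b_i:
  g_1((2, 1)) = 0
  g_2((2, 1)) = 0
Stationarity residual: grad f(x) + sum_i lambda_i a_i = (0, 0)
  -> stationarity OK
Primal feasibility (all g_i <= 0): OK
Dual feasibility (all lambda_i >= 0): FAILS
Complementary slackness (lambda_i * g_i(x) = 0 for all i): OK

Verdict: the first failing condition is dual_feasibility -> dual.

dual


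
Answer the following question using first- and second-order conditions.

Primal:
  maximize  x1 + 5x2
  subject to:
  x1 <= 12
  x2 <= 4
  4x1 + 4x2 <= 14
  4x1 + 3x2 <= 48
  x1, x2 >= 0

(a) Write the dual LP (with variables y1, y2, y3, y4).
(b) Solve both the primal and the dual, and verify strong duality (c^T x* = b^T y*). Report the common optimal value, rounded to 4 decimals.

The standard primal-dual pair for 'max c^T x s.t. A x <= b, x >= 0' is:
  Dual:  min b^T y  s.t.  A^T y >= c,  y >= 0.

So the dual LP is:
  minimize  12y1 + 4y2 + 14y3 + 48y4
  subject to:
    y1 + 4y3 + 4y4 >= 1
    y2 + 4y3 + 3y4 >= 5
    y1, y2, y3, y4 >= 0

Solving the primal: x* = (0, 3.5).
  primal value c^T x* = 17.5.
Solving the dual: y* = (0, 0, 1.25, 0).
  dual value b^T y* = 17.5.
Strong duality: c^T x* = b^T y*. Confirmed.

17.5


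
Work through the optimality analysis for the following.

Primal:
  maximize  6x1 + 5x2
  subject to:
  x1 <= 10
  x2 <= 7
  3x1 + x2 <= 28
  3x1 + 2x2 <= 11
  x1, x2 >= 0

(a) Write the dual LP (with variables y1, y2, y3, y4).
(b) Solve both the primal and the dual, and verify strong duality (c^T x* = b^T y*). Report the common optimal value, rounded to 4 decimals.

The standard primal-dual pair for 'max c^T x s.t. A x <= b, x >= 0' is:
  Dual:  min b^T y  s.t.  A^T y >= c,  y >= 0.

So the dual LP is:
  minimize  10y1 + 7y2 + 28y3 + 11y4
  subject to:
    y1 + 3y3 + 3y4 >= 6
    y2 + y3 + 2y4 >= 5
    y1, y2, y3, y4 >= 0

Solving the primal: x* = (0, 5.5).
  primal value c^T x* = 27.5.
Solving the dual: y* = (0, 0, 0, 2.5).
  dual value b^T y* = 27.5.
Strong duality: c^T x* = b^T y*. Confirmed.

27.5


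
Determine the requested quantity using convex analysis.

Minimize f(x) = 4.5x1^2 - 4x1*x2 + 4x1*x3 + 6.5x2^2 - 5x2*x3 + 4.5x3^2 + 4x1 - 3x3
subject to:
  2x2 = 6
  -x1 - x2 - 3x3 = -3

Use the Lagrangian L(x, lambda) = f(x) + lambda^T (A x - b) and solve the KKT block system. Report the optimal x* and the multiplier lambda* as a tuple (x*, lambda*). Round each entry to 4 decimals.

Form the Lagrangian:
  L(x, lambda) = (1/2) x^T Q x + c^T x + lambda^T (A x - b)
Stationarity (grad_x L = 0): Q x + c + A^T lambda = 0.
Primal feasibility: A x = b.

This gives the KKT block system:
  [ Q   A^T ] [ x     ]   [-c ]
  [ A    0  ] [ lambda ] = [ b ]

Solving the linear system:
  x*      = (0.2727, 3, -0.0909)
  lambda* = (-22.1364, -5.9091)
  f(x*)   = 58.2273

x* = (0.2727, 3, -0.0909), lambda* = (-22.1364, -5.9091)


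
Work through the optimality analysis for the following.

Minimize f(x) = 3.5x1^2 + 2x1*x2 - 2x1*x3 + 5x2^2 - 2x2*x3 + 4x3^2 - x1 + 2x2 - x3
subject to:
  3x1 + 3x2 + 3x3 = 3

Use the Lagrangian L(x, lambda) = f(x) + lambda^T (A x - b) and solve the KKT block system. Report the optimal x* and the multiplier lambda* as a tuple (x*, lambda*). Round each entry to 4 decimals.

Form the Lagrangian:
  L(x, lambda) = (1/2) x^T Q x + c^T x + lambda^T (A x - b)
Stationarity (grad_x L = 0): Q x + c + A^T lambda = 0.
Primal feasibility: A x = b.

This gives the KKT block system:
  [ Q   A^T ] [ x     ]   [-c ]
  [ A    0  ] [ lambda ] = [ b ]

Solving the linear system:
  x*      = (0.5495, -0.0315, 0.482)
  lambda* = (-0.6066)
  f(x*)   = 0.3626

x* = (0.5495, -0.0315, 0.482), lambda* = (-0.6066)


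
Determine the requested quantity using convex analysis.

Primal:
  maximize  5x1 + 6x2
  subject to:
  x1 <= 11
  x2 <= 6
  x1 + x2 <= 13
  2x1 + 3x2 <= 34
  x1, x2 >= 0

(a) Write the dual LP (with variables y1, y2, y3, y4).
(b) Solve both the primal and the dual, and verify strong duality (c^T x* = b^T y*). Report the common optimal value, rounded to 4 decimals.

The standard primal-dual pair for 'max c^T x s.t. A x <= b, x >= 0' is:
  Dual:  min b^T y  s.t.  A^T y >= c,  y >= 0.

So the dual LP is:
  minimize  11y1 + 6y2 + 13y3 + 34y4
  subject to:
    y1 + y3 + 2y4 >= 5
    y2 + y3 + 3y4 >= 6
    y1, y2, y3, y4 >= 0

Solving the primal: x* = (7, 6).
  primal value c^T x* = 71.
Solving the dual: y* = (0, 1, 5, 0).
  dual value b^T y* = 71.
Strong duality: c^T x* = b^T y*. Confirmed.

71


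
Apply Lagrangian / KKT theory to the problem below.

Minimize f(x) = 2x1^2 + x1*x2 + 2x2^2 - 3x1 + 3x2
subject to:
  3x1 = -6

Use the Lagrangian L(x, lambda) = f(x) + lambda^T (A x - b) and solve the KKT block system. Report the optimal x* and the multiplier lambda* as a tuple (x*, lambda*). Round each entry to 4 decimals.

Form the Lagrangian:
  L(x, lambda) = (1/2) x^T Q x + c^T x + lambda^T (A x - b)
Stationarity (grad_x L = 0): Q x + c + A^T lambda = 0.
Primal feasibility: A x = b.

This gives the KKT block system:
  [ Q   A^T ] [ x     ]   [-c ]
  [ A    0  ] [ lambda ] = [ b ]

Solving the linear system:
  x*      = (-2, -0.25)
  lambda* = (3.75)
  f(x*)   = 13.875

x* = (-2, -0.25), lambda* = (3.75)


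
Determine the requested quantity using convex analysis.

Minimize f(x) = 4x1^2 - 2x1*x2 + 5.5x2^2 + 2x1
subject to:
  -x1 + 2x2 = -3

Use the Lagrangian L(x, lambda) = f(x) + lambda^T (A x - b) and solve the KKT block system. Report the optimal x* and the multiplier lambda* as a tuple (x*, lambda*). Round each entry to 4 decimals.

Form the Lagrangian:
  L(x, lambda) = (1/2) x^T Q x + c^T x + lambda^T (A x - b)
Stationarity (grad_x L = 0): Q x + c + A^T lambda = 0.
Primal feasibility: A x = b.

This gives the KKT block system:
  [ Q   A^T ] [ x     ]   [-c ]
  [ A    0  ] [ lambda ] = [ b ]

Solving the linear system:
  x*      = (0.3714, -1.3143)
  lambda* = (7.6)
  f(x*)   = 11.7714

x* = (0.3714, -1.3143), lambda* = (7.6)


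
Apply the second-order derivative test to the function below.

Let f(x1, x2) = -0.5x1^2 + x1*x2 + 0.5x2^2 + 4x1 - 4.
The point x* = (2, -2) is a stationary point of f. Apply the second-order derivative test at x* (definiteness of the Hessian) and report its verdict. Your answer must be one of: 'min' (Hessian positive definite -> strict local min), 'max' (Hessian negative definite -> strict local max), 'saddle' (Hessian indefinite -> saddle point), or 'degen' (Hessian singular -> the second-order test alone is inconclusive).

Compute the Hessian H = grad^2 f:
  H = [[-1, 1], [1, 1]]
Verify stationarity: grad f(x*) = H x* + g = (0, 0).
Eigenvalues of H: -1.4142, 1.4142.
Eigenvalues have mixed signs, so H is indefinite -> x* is a saddle point.

saddle


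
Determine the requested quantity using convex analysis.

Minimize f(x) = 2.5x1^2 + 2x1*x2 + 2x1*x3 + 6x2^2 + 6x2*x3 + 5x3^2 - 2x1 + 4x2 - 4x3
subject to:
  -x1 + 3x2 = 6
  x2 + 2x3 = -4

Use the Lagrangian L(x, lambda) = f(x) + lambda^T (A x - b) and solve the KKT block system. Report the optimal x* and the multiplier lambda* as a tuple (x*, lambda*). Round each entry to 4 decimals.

Form the Lagrangian:
  L(x, lambda) = (1/2) x^T Q x + c^T x + lambda^T (A x - b)
Stationarity (grad_x L = 0): Q x + c + A^T lambda = 0.
Primal feasibility: A x = b.

This gives the KKT block system:
  [ Q   A^T ] [ x     ]   [-c ]
  [ A    0  ] [ lambda ] = [ b ]

Solving the linear system:
  x*      = (-0.4538, 1.8487, -2.9244)
  lambda* = (-6.4202, 11.5294)
  f(x*)   = 52.3193

x* = (-0.4538, 1.8487, -2.9244), lambda* = (-6.4202, 11.5294)


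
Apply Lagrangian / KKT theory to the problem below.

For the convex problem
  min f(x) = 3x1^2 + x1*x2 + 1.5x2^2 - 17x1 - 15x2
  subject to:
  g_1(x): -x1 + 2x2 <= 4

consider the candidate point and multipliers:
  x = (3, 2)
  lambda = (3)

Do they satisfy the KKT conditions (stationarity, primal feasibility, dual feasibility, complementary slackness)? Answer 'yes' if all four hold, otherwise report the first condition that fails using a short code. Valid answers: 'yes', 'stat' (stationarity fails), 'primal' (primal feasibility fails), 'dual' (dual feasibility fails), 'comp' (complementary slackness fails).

Gradient of f: grad f(x) = Q x + c = (3, -6)
Constraint values g_i(x) = a_i^T x - b_i:
  g_1((3, 2)) = -3
Stationarity residual: grad f(x) + sum_i lambda_i a_i = (0, 0)
  -> stationarity OK
Primal feasibility (all g_i <= 0): OK
Dual feasibility (all lambda_i >= 0): OK
Complementary slackness (lambda_i * g_i(x) = 0 for all i): FAILS

Verdict: the first failing condition is complementary_slackness -> comp.

comp


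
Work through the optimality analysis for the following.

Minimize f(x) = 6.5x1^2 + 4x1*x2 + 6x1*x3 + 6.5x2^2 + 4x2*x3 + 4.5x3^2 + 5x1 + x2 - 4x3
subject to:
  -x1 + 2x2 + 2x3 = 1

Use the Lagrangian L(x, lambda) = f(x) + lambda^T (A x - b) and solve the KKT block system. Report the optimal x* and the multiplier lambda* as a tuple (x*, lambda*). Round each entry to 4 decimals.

Form the Lagrangian:
  L(x, lambda) = (1/2) x^T Q x + c^T x + lambda^T (A x - b)
Stationarity (grad_x L = 0): Q x + c + A^T lambda = 0.
Primal feasibility: A x = b.

This gives the KKT block system:
  [ Q   A^T ] [ x     ]   [-c ]
  [ A    0  ] [ lambda ] = [ b ]

Solving the linear system:
  x*      = (-0.4572, -0.3255, 0.5969)
  lambda* = (1.3363)
  f(x*)   = -3.1677

x* = (-0.4572, -0.3255, 0.5969), lambda* = (1.3363)


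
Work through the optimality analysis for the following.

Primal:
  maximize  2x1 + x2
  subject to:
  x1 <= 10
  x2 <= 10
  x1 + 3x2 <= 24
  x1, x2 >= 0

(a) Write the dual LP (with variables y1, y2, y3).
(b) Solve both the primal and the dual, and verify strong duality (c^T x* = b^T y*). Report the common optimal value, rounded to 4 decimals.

The standard primal-dual pair for 'max c^T x s.t. A x <= b, x >= 0' is:
  Dual:  min b^T y  s.t.  A^T y >= c,  y >= 0.

So the dual LP is:
  minimize  10y1 + 10y2 + 24y3
  subject to:
    y1 + y3 >= 2
    y2 + 3y3 >= 1
    y1, y2, y3 >= 0

Solving the primal: x* = (10, 4.6667).
  primal value c^T x* = 24.6667.
Solving the dual: y* = (1.6667, 0, 0.3333).
  dual value b^T y* = 24.6667.
Strong duality: c^T x* = b^T y*. Confirmed.

24.6667


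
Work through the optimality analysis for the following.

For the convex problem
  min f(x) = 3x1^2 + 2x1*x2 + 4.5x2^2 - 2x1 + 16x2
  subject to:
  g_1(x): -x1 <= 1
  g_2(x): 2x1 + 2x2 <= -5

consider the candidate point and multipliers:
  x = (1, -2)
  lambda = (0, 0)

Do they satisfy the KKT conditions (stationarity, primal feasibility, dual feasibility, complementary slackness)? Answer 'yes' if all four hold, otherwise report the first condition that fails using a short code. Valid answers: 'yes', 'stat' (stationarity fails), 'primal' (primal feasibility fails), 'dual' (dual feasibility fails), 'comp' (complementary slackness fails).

Gradient of f: grad f(x) = Q x + c = (0, 0)
Constraint values g_i(x) = a_i^T x - b_i:
  g_1((1, -2)) = -2
  g_2((1, -2)) = 3
Stationarity residual: grad f(x) + sum_i lambda_i a_i = (0, 0)
  -> stationarity OK
Primal feasibility (all g_i <= 0): FAILS
Dual feasibility (all lambda_i >= 0): OK
Complementary slackness (lambda_i * g_i(x) = 0 for all i): OK

Verdict: the first failing condition is primal_feasibility -> primal.

primal


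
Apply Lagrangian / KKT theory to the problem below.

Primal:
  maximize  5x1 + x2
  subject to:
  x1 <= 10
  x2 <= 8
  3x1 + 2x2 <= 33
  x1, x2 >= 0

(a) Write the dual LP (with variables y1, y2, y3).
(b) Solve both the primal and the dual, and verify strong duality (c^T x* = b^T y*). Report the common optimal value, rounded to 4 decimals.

The standard primal-dual pair for 'max c^T x s.t. A x <= b, x >= 0' is:
  Dual:  min b^T y  s.t.  A^T y >= c,  y >= 0.

So the dual LP is:
  minimize  10y1 + 8y2 + 33y3
  subject to:
    y1 + 3y3 >= 5
    y2 + 2y3 >= 1
    y1, y2, y3 >= 0

Solving the primal: x* = (10, 1.5).
  primal value c^T x* = 51.5.
Solving the dual: y* = (3.5, 0, 0.5).
  dual value b^T y* = 51.5.
Strong duality: c^T x* = b^T y*. Confirmed.

51.5


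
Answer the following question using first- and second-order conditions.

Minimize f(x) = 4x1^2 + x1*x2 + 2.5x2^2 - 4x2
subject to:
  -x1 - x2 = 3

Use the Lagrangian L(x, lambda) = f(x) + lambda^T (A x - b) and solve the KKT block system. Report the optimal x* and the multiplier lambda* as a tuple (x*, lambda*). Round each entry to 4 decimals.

Form the Lagrangian:
  L(x, lambda) = (1/2) x^T Q x + c^T x + lambda^T (A x - b)
Stationarity (grad_x L = 0): Q x + c + A^T lambda = 0.
Primal feasibility: A x = b.

This gives the KKT block system:
  [ Q   A^T ] [ x     ]   [-c ]
  [ A    0  ] [ lambda ] = [ b ]

Solving the linear system:
  x*      = (-1.4545, -1.5455)
  lambda* = (-13.1818)
  f(x*)   = 22.8636

x* = (-1.4545, -1.5455), lambda* = (-13.1818)


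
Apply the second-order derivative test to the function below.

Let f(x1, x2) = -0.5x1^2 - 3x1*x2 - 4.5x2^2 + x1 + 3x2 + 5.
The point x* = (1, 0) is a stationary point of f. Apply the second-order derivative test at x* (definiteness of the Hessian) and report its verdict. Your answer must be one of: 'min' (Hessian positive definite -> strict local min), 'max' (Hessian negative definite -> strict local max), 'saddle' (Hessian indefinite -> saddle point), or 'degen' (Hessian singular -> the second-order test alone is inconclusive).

Compute the Hessian H = grad^2 f:
  H = [[-1, -3], [-3, -9]]
Verify stationarity: grad f(x*) = H x* + g = (0, 0).
Eigenvalues of H: -10, 0.
H has a zero eigenvalue (singular; negative semidefinite but not definite), so H is neither positive definite, negative definite, nor indefinite. The second-order test alone is inconclusive -> degen.
(Indeed, f is constant along the null direction of H through x*, so x* is not a strict local extremum.)

degen


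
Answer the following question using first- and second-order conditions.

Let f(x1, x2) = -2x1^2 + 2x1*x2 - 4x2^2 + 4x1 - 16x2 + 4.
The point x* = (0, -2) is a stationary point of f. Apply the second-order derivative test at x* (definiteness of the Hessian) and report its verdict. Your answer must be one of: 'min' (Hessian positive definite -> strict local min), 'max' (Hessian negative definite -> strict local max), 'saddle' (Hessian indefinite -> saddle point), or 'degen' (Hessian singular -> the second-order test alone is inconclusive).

Compute the Hessian H = grad^2 f:
  H = [[-4, 2], [2, -8]]
Verify stationarity: grad f(x*) = H x* + g = (0, 0).
Eigenvalues of H: -8.8284, -3.1716.
Both eigenvalues < 0, so H is negative definite -> x* is a strict local max.

max


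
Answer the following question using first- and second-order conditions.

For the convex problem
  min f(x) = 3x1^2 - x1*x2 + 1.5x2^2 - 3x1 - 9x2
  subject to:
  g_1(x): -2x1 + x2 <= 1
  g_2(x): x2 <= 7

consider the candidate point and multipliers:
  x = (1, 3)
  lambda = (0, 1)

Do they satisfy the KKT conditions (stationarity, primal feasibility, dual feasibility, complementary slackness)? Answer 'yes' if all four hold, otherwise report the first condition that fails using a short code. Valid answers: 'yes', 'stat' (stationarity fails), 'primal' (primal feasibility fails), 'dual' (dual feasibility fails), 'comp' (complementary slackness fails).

Gradient of f: grad f(x) = Q x + c = (0, -1)
Constraint values g_i(x) = a_i^T x - b_i:
  g_1((1, 3)) = 0
  g_2((1, 3)) = -4
Stationarity residual: grad f(x) + sum_i lambda_i a_i = (0, 0)
  -> stationarity OK
Primal feasibility (all g_i <= 0): OK
Dual feasibility (all lambda_i >= 0): OK
Complementary slackness (lambda_i * g_i(x) = 0 for all i): FAILS

Verdict: the first failing condition is complementary_slackness -> comp.

comp


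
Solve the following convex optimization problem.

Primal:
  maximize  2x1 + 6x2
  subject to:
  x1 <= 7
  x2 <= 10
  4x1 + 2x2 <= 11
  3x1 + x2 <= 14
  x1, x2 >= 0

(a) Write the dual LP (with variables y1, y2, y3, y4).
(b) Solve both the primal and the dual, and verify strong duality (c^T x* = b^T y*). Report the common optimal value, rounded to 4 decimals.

The standard primal-dual pair for 'max c^T x s.t. A x <= b, x >= 0' is:
  Dual:  min b^T y  s.t.  A^T y >= c,  y >= 0.

So the dual LP is:
  minimize  7y1 + 10y2 + 11y3 + 14y4
  subject to:
    y1 + 4y3 + 3y4 >= 2
    y2 + 2y3 + y4 >= 6
    y1, y2, y3, y4 >= 0

Solving the primal: x* = (0, 5.5).
  primal value c^T x* = 33.
Solving the dual: y* = (0, 0, 3, 0).
  dual value b^T y* = 33.
Strong duality: c^T x* = b^T y*. Confirmed.

33


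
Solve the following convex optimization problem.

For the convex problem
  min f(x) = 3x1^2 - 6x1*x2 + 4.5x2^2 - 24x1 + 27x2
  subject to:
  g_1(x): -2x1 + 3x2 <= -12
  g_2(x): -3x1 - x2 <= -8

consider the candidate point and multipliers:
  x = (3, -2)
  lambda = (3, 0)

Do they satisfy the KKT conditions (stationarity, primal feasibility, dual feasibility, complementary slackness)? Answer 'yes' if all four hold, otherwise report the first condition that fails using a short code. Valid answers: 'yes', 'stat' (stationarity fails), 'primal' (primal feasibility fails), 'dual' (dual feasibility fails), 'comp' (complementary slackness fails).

Gradient of f: grad f(x) = Q x + c = (6, -9)
Constraint values g_i(x) = a_i^T x - b_i:
  g_1((3, -2)) = 0
  g_2((3, -2)) = 1
Stationarity residual: grad f(x) + sum_i lambda_i a_i = (0, 0)
  -> stationarity OK
Primal feasibility (all g_i <= 0): FAILS
Dual feasibility (all lambda_i >= 0): OK
Complementary slackness (lambda_i * g_i(x) = 0 for all i): OK

Verdict: the first failing condition is primal_feasibility -> primal.

primal


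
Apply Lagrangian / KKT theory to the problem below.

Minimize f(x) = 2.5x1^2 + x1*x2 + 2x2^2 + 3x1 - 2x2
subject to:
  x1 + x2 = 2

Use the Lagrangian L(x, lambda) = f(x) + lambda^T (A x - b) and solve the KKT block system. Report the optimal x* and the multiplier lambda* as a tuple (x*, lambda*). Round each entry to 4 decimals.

Form the Lagrangian:
  L(x, lambda) = (1/2) x^T Q x + c^T x + lambda^T (A x - b)
Stationarity (grad_x L = 0): Q x + c + A^T lambda = 0.
Primal feasibility: A x = b.

This gives the KKT block system:
  [ Q   A^T ] [ x     ]   [-c ]
  [ A    0  ] [ lambda ] = [ b ]

Solving the linear system:
  x*      = (0.1429, 1.8571)
  lambda* = (-5.5714)
  f(x*)   = 3.9286

x* = (0.1429, 1.8571), lambda* = (-5.5714)


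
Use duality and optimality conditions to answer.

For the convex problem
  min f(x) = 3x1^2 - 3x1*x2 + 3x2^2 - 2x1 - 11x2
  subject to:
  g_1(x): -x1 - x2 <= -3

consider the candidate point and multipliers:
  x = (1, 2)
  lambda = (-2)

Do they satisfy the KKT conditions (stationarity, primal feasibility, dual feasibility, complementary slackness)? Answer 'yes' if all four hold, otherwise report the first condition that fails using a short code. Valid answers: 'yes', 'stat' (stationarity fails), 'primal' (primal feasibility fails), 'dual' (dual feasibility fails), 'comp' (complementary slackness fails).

Gradient of f: grad f(x) = Q x + c = (-2, -2)
Constraint values g_i(x) = a_i^T x - b_i:
  g_1((1, 2)) = 0
Stationarity residual: grad f(x) + sum_i lambda_i a_i = (0, 0)
  -> stationarity OK
Primal feasibility (all g_i <= 0): OK
Dual feasibility (all lambda_i >= 0): FAILS
Complementary slackness (lambda_i * g_i(x) = 0 for all i): OK

Verdict: the first failing condition is dual_feasibility -> dual.

dual


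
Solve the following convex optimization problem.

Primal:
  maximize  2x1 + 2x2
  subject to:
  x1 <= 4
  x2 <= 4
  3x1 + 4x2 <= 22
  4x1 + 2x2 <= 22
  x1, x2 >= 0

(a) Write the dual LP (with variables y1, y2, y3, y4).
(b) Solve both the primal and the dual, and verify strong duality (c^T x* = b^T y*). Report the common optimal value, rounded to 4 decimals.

The standard primal-dual pair for 'max c^T x s.t. A x <= b, x >= 0' is:
  Dual:  min b^T y  s.t.  A^T y >= c,  y >= 0.

So the dual LP is:
  minimize  4y1 + 4y2 + 22y3 + 22y4
  subject to:
    y1 + 3y3 + 4y4 >= 2
    y2 + 4y3 + 2y4 >= 2
    y1, y2, y3, y4 >= 0

Solving the primal: x* = (4, 2.5).
  primal value c^T x* = 13.
Solving the dual: y* = (0.5, 0, 0.5, 0).
  dual value b^T y* = 13.
Strong duality: c^T x* = b^T y*. Confirmed.

13


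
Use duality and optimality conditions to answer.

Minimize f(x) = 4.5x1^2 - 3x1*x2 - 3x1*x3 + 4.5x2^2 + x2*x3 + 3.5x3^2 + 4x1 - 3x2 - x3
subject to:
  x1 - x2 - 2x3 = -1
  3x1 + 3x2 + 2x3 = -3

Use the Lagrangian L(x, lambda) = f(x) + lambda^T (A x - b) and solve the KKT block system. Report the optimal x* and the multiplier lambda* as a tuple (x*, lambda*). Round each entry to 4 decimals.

Form the Lagrangian:
  L(x, lambda) = (1/2) x^T Q x + c^T x + lambda^T (A x - b)
Stationarity (grad_x L = 0): Q x + c + A^T lambda = 0.
Primal feasibility: A x = b.

This gives the KKT block system:
  [ Q   A^T ] [ x     ]   [-c ]
  [ A    0  ] [ lambda ] = [ b ]

Solving the linear system:
  x*      = (-0.9654, -0.0693, 0.0519)
  lambda* = (1.9805, 0.8853)
  f(x*)   = 0.4654

x* = (-0.9654, -0.0693, 0.0519), lambda* = (1.9805, 0.8853)


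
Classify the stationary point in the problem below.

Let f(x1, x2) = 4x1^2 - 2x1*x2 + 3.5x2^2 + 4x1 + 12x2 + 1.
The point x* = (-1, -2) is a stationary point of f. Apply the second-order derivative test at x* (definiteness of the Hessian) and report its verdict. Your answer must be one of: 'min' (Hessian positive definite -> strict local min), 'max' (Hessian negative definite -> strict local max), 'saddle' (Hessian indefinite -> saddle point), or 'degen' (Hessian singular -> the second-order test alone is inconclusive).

Compute the Hessian H = grad^2 f:
  H = [[8, -2], [-2, 7]]
Verify stationarity: grad f(x*) = H x* + g = (0, 0).
Eigenvalues of H: 5.4384, 9.5616.
Both eigenvalues > 0, so H is positive definite -> x* is a strict local min.

min


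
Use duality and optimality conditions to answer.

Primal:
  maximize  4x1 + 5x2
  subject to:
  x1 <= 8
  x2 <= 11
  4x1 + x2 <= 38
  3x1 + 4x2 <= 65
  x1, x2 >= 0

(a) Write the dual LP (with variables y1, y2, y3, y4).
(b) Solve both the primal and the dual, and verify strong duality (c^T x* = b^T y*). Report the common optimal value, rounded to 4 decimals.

The standard primal-dual pair for 'max c^T x s.t. A x <= b, x >= 0' is:
  Dual:  min b^T y  s.t.  A^T y >= c,  y >= 0.

So the dual LP is:
  minimize  8y1 + 11y2 + 38y3 + 65y4
  subject to:
    y1 + 4y3 + 3y4 >= 4
    y2 + y3 + 4y4 >= 5
    y1, y2, y3, y4 >= 0

Solving the primal: x* = (6.75, 11).
  primal value c^T x* = 82.
Solving the dual: y* = (0, 4, 1, 0).
  dual value b^T y* = 82.
Strong duality: c^T x* = b^T y*. Confirmed.

82


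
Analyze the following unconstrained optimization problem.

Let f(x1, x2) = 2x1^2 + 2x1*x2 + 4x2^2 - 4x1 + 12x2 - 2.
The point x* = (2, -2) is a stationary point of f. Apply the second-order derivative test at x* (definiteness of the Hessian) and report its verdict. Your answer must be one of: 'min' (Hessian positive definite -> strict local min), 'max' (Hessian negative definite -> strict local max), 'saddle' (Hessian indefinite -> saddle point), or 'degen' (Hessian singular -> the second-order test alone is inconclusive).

Compute the Hessian H = grad^2 f:
  H = [[4, 2], [2, 8]]
Verify stationarity: grad f(x*) = H x* + g = (0, 0).
Eigenvalues of H: 3.1716, 8.8284.
Both eigenvalues > 0, so H is positive definite -> x* is a strict local min.

min


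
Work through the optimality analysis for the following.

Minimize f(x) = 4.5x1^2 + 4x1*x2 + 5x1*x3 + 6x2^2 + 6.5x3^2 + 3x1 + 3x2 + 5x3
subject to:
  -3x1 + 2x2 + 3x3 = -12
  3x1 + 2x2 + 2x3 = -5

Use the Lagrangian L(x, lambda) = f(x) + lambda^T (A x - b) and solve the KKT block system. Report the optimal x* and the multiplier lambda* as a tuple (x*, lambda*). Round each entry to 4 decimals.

Form the Lagrangian:
  L(x, lambda) = (1/2) x^T Q x + c^T x + lambda^T (A x - b)
Stationarity (grad_x L = 0): Q x + c + A^T lambda = 0.
Primal feasibility: A x = b.

This gives the KKT block system:
  [ Q   A^T ] [ x     ]   [-c ]
  [ A    0  ] [ lambda ] = [ b ]

Solving the linear system:
  x*      = (0.8312, -1.7337, -2.013)
  lambda* = (2.5334, 4.7066)
  f(x*)   = 20.5806

x* = (0.8312, -1.7337, -2.013), lambda* = (2.5334, 4.7066)


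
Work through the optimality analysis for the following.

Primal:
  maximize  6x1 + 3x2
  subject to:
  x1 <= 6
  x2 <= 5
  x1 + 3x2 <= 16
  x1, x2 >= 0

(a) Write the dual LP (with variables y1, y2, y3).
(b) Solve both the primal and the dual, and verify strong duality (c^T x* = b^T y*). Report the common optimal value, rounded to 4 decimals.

The standard primal-dual pair for 'max c^T x s.t. A x <= b, x >= 0' is:
  Dual:  min b^T y  s.t.  A^T y >= c,  y >= 0.

So the dual LP is:
  minimize  6y1 + 5y2 + 16y3
  subject to:
    y1 + y3 >= 6
    y2 + 3y3 >= 3
    y1, y2, y3 >= 0

Solving the primal: x* = (6, 3.3333).
  primal value c^T x* = 46.
Solving the dual: y* = (5, 0, 1).
  dual value b^T y* = 46.
Strong duality: c^T x* = b^T y*. Confirmed.

46


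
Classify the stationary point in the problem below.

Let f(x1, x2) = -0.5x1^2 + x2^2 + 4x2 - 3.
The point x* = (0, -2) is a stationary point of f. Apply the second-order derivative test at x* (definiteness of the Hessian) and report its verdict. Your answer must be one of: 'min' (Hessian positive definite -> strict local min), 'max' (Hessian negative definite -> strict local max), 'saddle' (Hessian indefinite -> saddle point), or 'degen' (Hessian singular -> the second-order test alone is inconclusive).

Compute the Hessian H = grad^2 f:
  H = [[-1, 0], [0, 2]]
Verify stationarity: grad f(x*) = H x* + g = (0, 0).
Eigenvalues of H: -1, 2.
Eigenvalues have mixed signs, so H is indefinite -> x* is a saddle point.

saddle


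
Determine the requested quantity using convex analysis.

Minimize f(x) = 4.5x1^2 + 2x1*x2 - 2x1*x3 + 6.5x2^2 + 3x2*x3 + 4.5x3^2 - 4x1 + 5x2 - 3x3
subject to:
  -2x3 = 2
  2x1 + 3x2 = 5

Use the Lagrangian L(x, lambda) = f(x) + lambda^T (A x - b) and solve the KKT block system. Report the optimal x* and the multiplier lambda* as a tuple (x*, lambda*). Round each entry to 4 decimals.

Form the Lagrangian:
  L(x, lambda) = (1/2) x^T Q x + c^T x + lambda^T (A x - b)
Stationarity (grad_x L = 0): Q x + c + A^T lambda = 0.
Primal feasibility: A x = b.

This gives the KKT block system:
  [ Q   A^T ] [ x     ]   [-c ]
  [ A    0  ] [ lambda ] = [ b ]

Solving the linear system:
  x*      = (1.1927, 0.8716, -1)
  lambda* = (-5.8853, -5.2385)
  f(x*)   = 20.2752

x* = (1.1927, 0.8716, -1), lambda* = (-5.8853, -5.2385)


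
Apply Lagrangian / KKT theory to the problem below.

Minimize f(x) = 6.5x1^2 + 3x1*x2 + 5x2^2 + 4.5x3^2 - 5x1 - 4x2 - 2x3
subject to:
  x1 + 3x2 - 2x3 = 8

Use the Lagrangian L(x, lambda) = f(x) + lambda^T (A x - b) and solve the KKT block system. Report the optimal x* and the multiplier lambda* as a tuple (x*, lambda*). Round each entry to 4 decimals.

Form the Lagrangian:
  L(x, lambda) = (1/2) x^T Q x + c^T x + lambda^T (A x - b)
Stationarity (grad_x L = 0): Q x + c + A^T lambda = 0.
Primal feasibility: A x = b.

This gives the KKT block system:
  [ Q   A^T ] [ x     ]   [-c ]
  [ A    0  ] [ lambda ] = [ b ]

Solving the linear system:
  x*      = (0.3584, 1.901, -0.9693)
  lambda* = (-5.3618)
  f(x*)   = 17.7184

x* = (0.3584, 1.901, -0.9693), lambda* = (-5.3618)


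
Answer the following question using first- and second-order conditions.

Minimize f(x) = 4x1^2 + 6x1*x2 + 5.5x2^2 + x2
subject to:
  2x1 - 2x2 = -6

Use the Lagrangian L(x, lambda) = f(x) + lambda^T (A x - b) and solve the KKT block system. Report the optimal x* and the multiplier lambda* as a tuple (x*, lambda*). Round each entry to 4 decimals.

Form the Lagrangian:
  L(x, lambda) = (1/2) x^T Q x + c^T x + lambda^T (A x - b)
Stationarity (grad_x L = 0): Q x + c + A^T lambda = 0.
Primal feasibility: A x = b.

This gives the KKT block system:
  [ Q   A^T ] [ x     ]   [-c ]
  [ A    0  ] [ lambda ] = [ b ]

Solving the linear system:
  x*      = (-1.6774, 1.3226)
  lambda* = (2.7419)
  f(x*)   = 8.8871

x* = (-1.6774, 1.3226), lambda* = (2.7419)


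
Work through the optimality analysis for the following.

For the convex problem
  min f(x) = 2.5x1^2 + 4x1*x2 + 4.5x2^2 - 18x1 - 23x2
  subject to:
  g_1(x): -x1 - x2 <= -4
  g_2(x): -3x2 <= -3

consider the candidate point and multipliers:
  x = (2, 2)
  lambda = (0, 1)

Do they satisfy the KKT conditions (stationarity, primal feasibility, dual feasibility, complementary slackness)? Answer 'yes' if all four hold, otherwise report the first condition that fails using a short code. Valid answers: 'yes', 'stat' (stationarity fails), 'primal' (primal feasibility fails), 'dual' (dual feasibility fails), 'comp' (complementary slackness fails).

Gradient of f: grad f(x) = Q x + c = (0, 3)
Constraint values g_i(x) = a_i^T x - b_i:
  g_1((2, 2)) = 0
  g_2((2, 2)) = -3
Stationarity residual: grad f(x) + sum_i lambda_i a_i = (0, 0)
  -> stationarity OK
Primal feasibility (all g_i <= 0): OK
Dual feasibility (all lambda_i >= 0): OK
Complementary slackness (lambda_i * g_i(x) = 0 for all i): FAILS

Verdict: the first failing condition is complementary_slackness -> comp.

comp
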